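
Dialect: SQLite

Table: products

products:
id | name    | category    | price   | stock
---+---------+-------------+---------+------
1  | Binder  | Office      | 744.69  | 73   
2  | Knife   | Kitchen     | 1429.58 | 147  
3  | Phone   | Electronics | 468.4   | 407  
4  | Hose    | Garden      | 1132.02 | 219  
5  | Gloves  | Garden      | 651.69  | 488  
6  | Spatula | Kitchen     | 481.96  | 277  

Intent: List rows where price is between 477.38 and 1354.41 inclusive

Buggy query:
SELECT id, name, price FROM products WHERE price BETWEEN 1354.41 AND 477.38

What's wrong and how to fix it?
Bug: BETWEEN expects the lower bound first; with 1354.41 AND 477.38 the range is empty

Fix: Swap the bounds so the smaller value comes first

Corrected query:
SELECT id, name, price FROM products WHERE price BETWEEN 477.38 AND 1354.41

Result:
id | name    | price  
---+---------+--------
1  | Binder  | 744.69 
4  | Hose    | 1132.02
5  | Gloves  | 651.69 
6  | Spatula | 481.96 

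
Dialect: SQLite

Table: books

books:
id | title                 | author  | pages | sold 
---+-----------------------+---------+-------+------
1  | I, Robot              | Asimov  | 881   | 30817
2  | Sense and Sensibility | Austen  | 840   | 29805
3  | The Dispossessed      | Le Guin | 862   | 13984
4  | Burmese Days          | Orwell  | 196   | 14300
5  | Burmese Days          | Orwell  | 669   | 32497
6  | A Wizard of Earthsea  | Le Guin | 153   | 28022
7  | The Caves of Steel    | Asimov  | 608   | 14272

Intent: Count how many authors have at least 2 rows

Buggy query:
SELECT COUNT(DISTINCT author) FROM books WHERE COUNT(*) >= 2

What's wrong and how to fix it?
Bug: WHERE filters individual rows, not groups, so a group-level COUNT is invalid there

Fix: Group first with HAVING COUNT(*) >= 2, then COUNT the resulting groups

Corrected query:
SELECT COUNT(*) FROM (SELECT author FROM books GROUP BY author HAVING COUNT(*) >= 2)

Result:
COUNT(*)
--------
3       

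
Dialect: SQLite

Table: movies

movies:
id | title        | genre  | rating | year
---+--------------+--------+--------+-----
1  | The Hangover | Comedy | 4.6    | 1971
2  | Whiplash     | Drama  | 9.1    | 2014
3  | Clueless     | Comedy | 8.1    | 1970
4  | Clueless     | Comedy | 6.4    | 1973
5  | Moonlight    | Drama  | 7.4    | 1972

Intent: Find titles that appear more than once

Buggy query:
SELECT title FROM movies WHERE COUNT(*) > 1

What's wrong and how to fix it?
Bug: WHERE can't reference COUNT(*); aggregates are computed after WHERE

Fix: Group first, then use HAVING for the count condition

Corrected query:
SELECT title FROM movies GROUP BY title HAVING COUNT(*) > 1

Result:
title   
--------
Clueless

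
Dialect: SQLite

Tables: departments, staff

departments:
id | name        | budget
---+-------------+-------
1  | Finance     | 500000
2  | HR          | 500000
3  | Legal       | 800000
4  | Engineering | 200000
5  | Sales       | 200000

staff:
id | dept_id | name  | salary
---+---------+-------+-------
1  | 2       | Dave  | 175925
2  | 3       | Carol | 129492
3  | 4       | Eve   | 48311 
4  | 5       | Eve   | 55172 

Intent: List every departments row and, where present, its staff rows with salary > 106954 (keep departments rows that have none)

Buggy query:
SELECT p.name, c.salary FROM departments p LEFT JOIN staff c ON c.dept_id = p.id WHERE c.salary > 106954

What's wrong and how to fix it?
Bug: A WHERE condition on the right-hand table after LEFT JOIN drops unmatched parents

Fix: Move the right-table condition into the ON clause so unmatched parents are kept

Corrected query:
SELECT p.name, c.salary FROM departments p LEFT JOIN staff c ON c.dept_id = p.id AND c.salary > 106954

Result:
name        | salary
------------+-------
Finance     | NULL  
HR          | 175925
Legal       | 129492
Engineering | NULL  
Sales       | NULL  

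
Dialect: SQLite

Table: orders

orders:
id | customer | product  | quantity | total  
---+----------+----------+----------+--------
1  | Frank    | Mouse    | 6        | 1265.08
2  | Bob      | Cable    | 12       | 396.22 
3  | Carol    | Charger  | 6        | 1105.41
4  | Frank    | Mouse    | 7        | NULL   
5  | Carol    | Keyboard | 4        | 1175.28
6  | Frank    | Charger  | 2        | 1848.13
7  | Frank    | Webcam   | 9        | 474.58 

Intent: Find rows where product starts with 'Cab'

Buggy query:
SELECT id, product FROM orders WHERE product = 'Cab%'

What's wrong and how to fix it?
Bug: '=' compares the literal string including the % character; pattern matching needs LIKE

Fix: Use LIKE for wildcard pattern matching

Corrected query:
SELECT id, product FROM orders WHERE product LIKE 'Cab%'

Result:
id | product
---+--------
2  | Cable  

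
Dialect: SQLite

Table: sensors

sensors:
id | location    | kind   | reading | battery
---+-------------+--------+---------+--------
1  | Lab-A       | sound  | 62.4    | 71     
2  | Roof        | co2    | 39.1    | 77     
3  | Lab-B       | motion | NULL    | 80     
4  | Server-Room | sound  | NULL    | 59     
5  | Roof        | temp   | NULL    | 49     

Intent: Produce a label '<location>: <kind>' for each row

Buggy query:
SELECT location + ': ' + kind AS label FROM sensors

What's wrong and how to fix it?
Bug: '+' is numeric addition; on text columns SQLite converts them to 0 instead of concatenating

Fix: Replace + with || to concatenate text

Corrected query:
SELECT location || ': ' || kind AS label FROM sensors

Result:
label             
------------------
Lab-A: sound      
Roof: co2         
Lab-B: motion     
Server-Room: sound
Roof: temp        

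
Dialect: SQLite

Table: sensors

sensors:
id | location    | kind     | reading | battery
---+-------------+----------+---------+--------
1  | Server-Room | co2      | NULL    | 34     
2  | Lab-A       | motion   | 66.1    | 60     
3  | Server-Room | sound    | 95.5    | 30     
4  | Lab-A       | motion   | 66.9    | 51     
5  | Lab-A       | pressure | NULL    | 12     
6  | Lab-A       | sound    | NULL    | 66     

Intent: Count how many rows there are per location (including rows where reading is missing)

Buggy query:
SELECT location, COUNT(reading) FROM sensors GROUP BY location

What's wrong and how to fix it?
Bug: COUNT(column) counts non-NULL values only; rows with NULL reading aren't counted

Fix: Use COUNT(*) to count all rows regardless of NULL

Corrected query:
SELECT location, COUNT(*) FROM sensors GROUP BY location

Result:
location    | COUNT(*)
------------+---------
Lab-A       | 4       
Server-Room | 2       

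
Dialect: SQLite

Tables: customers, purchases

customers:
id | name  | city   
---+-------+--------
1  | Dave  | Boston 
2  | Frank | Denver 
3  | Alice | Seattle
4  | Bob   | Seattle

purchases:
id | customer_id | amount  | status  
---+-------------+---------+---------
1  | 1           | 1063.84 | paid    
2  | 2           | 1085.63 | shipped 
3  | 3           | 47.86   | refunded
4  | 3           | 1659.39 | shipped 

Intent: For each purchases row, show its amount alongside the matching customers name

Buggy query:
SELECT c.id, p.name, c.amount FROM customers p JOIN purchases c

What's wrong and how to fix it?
Bug: JOIN with no ON clause produces a cartesian product; every purchases row pairs with every customers row

Fix: Add ON c.customer_id = p.id to the JOIN

Corrected query:
SELECT c.id, p.name, c.amount FROM customers p JOIN purchases c ON c.customer_id = p.id

Result:
id | name  | amount 
---+-------+--------
1  | Dave  | 1063.84
2  | Frank | 1085.63
3  | Alice | 47.86  
4  | Alice | 1659.39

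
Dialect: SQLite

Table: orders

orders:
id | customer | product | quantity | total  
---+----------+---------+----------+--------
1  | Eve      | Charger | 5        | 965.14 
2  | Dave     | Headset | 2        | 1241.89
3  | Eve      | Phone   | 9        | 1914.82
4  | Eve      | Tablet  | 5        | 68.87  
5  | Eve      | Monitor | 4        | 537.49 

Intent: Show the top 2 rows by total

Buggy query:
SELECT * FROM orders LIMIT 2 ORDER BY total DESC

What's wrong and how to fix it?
Bug: LIMIT must come after ORDER BY

Fix: Swap the clauses: ORDER BY first, then LIMIT

Corrected query:
SELECT * FROM orders ORDER BY total DESC LIMIT 2

Result:
id | customer | product | quantity | total  
---+----------+---------+----------+--------
3  | Eve      | Phone   | 9        | 1914.82
2  | Dave     | Headset | 2        | 1241.89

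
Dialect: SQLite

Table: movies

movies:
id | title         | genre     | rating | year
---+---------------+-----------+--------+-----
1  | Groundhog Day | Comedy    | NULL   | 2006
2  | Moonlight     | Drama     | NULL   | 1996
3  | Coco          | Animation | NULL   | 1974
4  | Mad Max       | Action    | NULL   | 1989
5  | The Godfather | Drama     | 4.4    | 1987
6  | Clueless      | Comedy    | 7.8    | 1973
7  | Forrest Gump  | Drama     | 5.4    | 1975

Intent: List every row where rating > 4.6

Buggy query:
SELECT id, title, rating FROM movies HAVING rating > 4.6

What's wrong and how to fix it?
Bug: This is a non-aggregate query (no GROUP BY, no aggregates), so in SQLite the HAVING clause is invalid here; a row-level condition belongs in WHERE

Fix: Use WHERE for row-level filtering

Corrected query:
SELECT id, title, rating FROM movies WHERE rating > 4.6

Result:
id | title        | rating
---+--------------+-------
6  | Clueless     | 7.8   
7  | Forrest Gump | 5.4   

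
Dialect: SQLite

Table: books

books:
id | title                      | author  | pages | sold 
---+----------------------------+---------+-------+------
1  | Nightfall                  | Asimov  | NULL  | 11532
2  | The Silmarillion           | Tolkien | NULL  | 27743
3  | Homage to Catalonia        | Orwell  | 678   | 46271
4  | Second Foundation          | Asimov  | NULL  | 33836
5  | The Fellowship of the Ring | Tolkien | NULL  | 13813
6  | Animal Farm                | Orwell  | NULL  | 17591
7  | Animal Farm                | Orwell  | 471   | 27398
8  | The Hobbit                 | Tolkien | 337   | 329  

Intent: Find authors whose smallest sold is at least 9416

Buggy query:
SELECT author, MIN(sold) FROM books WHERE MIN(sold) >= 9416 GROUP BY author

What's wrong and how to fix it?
Bug: MIN() in WHERE is a misuse of aggregate

Fix: Replace WHERE with HAVING after the GROUP BY

Corrected query:
SELECT author, MIN(sold) FROM books GROUP BY author HAVING MIN(sold) >= 9416

Result:
author | MIN(sold)
-------+----------
Asimov | 11532    
Orwell | 17591    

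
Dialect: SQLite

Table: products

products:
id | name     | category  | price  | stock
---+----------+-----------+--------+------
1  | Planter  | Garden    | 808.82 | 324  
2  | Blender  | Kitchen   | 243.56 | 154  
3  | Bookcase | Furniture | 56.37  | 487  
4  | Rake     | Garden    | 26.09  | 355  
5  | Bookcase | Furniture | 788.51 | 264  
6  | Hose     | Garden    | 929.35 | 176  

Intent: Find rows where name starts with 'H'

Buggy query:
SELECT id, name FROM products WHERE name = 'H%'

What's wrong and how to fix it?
Bug: Wildcards only work with LIKE; '=' treats '%' as a literal character

Fix: Use LIKE for wildcard pattern matching

Corrected query:
SELECT id, name FROM products WHERE name LIKE 'H%'

Result:
id | name
---+-----
6  | Hose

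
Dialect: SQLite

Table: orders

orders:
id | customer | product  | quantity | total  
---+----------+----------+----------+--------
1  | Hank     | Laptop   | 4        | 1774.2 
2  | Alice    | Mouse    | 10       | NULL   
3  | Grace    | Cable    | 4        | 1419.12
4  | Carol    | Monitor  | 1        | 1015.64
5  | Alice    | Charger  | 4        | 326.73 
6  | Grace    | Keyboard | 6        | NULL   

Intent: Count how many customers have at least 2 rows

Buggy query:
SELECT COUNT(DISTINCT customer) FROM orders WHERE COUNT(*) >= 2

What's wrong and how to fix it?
Bug: COUNT(*) cannot appear in WHERE; the per-group count doesn't exist yet

Fix: Use a subquery that GROUPs and filters with HAVING, then count its rows

Corrected query:
SELECT COUNT(*) FROM (SELECT customer FROM orders GROUP BY customer HAVING COUNT(*) >= 2)

Result:
COUNT(*)
--------
2       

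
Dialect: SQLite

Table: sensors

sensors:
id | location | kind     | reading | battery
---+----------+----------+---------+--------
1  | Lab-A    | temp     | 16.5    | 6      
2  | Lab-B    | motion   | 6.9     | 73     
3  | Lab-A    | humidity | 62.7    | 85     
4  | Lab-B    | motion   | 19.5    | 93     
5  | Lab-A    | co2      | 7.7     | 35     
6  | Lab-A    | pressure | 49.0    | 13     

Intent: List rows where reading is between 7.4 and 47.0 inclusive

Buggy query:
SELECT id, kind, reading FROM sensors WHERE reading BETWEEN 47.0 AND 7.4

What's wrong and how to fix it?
Bug: The bounds are reversed; BETWEEN a AND b requires a <= b to match anything

Fix: Swap the bounds so the smaller value comes first

Corrected query:
SELECT id, kind, reading FROM sensors WHERE reading BETWEEN 7.4 AND 47.0

Result:
id | kind   | reading
---+--------+--------
1  | temp   | 16.5   
4  | motion | 19.5   
5  | co2    | 7.7    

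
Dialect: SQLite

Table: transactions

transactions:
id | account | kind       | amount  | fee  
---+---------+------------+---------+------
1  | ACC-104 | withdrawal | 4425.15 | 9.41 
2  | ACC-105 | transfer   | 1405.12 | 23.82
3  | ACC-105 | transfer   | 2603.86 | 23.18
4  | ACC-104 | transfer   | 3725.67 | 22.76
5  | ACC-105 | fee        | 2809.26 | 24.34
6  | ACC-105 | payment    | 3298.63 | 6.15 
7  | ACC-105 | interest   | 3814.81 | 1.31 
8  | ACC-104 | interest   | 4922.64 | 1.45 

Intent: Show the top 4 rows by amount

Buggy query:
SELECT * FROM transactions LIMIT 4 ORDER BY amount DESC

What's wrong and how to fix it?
Bug: ORDER BY cannot follow LIMIT; LIMIT is the final clause

Fix: Swap the clauses: ORDER BY first, then LIMIT

Corrected query:
SELECT * FROM transactions ORDER BY amount DESC LIMIT 4

Result:
id | account | kind       | amount  | fee  
---+---------+------------+---------+------
8  | ACC-104 | interest   | 4922.64 | 1.45 
1  | ACC-104 | withdrawal | 4425.15 | 9.41 
7  | ACC-105 | interest   | 3814.81 | 1.31 
4  | ACC-104 | transfer   | 3725.67 | 22.76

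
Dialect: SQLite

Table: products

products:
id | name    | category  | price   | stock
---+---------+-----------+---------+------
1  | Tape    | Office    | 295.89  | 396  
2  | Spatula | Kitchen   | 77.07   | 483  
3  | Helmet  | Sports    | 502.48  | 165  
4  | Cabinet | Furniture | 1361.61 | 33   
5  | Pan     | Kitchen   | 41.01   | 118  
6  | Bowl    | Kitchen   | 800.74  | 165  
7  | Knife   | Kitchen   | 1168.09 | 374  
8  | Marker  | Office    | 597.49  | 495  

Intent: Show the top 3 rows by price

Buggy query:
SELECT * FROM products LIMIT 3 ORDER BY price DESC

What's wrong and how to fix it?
Bug: LIMIT must come after ORDER BY

Fix: Swap the clauses: ORDER BY first, then LIMIT

Corrected query:
SELECT * FROM products ORDER BY price DESC LIMIT 3

Result:
id | name    | category  | price   | stock
---+---------+-----------+---------+------
4  | Cabinet | Furniture | 1361.61 | 33   
7  | Knife   | Kitchen   | 1168.09 | 374  
6  | Bowl    | Kitchen   | 800.74  | 165  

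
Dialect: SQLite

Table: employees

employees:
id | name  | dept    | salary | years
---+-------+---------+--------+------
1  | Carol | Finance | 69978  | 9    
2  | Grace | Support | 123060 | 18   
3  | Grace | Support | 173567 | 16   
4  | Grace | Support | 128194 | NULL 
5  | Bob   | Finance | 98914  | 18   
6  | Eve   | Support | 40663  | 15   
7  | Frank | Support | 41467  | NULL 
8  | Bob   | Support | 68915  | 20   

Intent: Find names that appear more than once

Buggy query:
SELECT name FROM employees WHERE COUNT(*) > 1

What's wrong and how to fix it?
Bug: WHERE can't reference COUNT(*); aggregates are computed after WHERE

Fix: Group first, then use HAVING for the count condition

Corrected query:
SELECT name FROM employees GROUP BY name HAVING COUNT(*) > 1

Result:
name 
-----
Bob  
Grace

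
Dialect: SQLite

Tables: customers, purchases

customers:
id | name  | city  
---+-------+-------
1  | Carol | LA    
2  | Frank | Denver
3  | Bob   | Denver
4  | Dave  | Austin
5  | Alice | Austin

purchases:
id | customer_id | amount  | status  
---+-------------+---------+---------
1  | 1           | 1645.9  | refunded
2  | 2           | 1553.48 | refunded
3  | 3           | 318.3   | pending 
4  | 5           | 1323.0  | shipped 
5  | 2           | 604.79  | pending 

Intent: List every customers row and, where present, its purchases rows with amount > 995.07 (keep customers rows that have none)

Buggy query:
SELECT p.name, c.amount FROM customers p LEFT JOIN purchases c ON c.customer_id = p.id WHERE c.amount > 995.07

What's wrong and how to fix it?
Bug: A WHERE condition on the right-hand table after LEFT JOIN drops unmatched parents

Fix: Move the right-table condition into the ON clause so unmatched parents are kept

Corrected query:
SELECT p.name, c.amount FROM customers p LEFT JOIN purchases c ON c.customer_id = p.id AND c.amount > 995.07

Result:
name  | amount 
------+--------
Carol | 1645.9 
Frank | 1553.48
Bob   | NULL   
Dave  | NULL   
Alice | 1323   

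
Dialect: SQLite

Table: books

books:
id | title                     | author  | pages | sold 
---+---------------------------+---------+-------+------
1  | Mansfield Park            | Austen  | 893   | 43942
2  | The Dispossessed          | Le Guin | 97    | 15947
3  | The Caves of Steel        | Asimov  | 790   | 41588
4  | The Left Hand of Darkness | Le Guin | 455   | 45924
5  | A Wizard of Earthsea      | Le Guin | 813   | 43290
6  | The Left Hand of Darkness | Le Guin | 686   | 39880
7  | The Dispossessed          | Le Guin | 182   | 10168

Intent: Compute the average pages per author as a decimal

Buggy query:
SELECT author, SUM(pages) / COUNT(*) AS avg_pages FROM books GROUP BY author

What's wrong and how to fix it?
Bug: Both operands are integers, so '/' performs integer division and truncates

Fix: Cast one side to REAL so the division keeps the fractional part

Corrected query:
SELECT author, SUM(pages) * 1.0 / COUNT(*) AS avg_pages FROM books GROUP BY author

Result:
author  | avg_pages
--------+----------
Asimov  | 790      
Austen  | 893      
Le Guin | 446.6    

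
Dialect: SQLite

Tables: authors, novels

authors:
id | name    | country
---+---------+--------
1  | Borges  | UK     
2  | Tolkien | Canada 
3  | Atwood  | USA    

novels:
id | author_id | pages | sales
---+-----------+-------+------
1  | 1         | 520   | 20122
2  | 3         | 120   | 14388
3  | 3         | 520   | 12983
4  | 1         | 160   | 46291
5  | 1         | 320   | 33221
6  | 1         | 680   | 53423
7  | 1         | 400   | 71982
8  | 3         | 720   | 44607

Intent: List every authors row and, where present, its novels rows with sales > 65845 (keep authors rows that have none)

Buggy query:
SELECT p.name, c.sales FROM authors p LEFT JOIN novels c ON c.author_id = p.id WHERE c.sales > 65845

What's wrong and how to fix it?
Bug: A WHERE condition on the right-hand table after LEFT JOIN drops unmatched parents

Fix: Put 'c.sales > 65845' in the JOIN's ON clause instead of WHERE

Corrected query:
SELECT p.name, c.sales FROM authors p LEFT JOIN novels c ON c.author_id = p.id AND c.sales > 65845

Result:
name    | sales
--------+------
Borges  | 71982
Tolkien | NULL 
Atwood  | NULL 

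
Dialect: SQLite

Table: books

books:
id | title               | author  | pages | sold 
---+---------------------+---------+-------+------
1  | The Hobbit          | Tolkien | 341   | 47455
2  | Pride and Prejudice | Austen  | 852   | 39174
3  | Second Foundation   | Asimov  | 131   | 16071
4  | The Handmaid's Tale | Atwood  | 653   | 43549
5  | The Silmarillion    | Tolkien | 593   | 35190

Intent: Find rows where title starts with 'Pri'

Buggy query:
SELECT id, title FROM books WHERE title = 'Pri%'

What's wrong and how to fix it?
Bug: '=' compares the literal string including the % character; pattern matching needs LIKE

Fix: Replace '=' with LIKE so 'Pri%' is treated as a pattern

Corrected query:
SELECT id, title FROM books WHERE title LIKE 'Pri%'

Result:
id | title              
---+--------------------
2  | Pride and Prejudice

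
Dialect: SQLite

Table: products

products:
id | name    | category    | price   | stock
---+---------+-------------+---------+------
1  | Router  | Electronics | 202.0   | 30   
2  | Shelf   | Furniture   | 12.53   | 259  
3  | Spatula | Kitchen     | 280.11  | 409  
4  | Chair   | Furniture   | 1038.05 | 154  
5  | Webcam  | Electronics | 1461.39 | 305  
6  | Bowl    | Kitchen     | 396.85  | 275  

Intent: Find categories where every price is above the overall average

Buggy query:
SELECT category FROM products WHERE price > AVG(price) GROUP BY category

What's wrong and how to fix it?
Bug: WHERE evaluates per row before aggregation, so AVG() is unavailable

Fix: Compute the overall average in a scalar subquery and compare each group's MIN against it in HAVING

Corrected query:
SELECT category FROM products GROUP BY category HAVING MIN(price) > (SELECT AVG(price) FROM products)

Result:
(no rows)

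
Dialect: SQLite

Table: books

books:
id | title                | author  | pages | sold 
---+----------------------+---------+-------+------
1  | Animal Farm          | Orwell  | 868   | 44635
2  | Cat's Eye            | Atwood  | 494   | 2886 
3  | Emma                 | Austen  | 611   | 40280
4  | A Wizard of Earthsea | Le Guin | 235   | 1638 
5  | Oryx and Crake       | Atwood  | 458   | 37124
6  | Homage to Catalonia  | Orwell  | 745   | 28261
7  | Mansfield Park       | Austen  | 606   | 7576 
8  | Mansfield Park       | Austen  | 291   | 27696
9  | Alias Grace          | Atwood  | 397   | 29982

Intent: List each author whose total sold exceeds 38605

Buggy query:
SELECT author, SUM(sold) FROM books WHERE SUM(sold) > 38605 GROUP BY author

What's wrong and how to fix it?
Bug: SUM(sold) is an aggregate, but WHERE filters rows before aggregation

Fix: Use HAVING (which filters groups after aggregation) instead of WHERE

Corrected query:
SELECT author, SUM(sold) FROM books GROUP BY author HAVING SUM(sold) > 38605

Result:
author | SUM(sold)
-------+----------
Atwood | 69992    
Austen | 75552    
Orwell | 72896    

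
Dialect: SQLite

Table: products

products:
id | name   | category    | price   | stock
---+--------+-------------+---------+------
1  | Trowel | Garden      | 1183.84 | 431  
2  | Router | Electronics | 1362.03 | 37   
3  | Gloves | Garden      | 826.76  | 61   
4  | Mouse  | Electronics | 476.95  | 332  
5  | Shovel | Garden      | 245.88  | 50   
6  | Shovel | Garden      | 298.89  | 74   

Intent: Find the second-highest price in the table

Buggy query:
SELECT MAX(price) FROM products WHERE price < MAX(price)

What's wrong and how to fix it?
Bug: MAX(price) on the right of the comparison is an aggregate-in-WHERE error

Fix: Compute the overall MAX in a subquery, then take MAX of rows below it

Corrected query:
SELECT MAX(price) FROM products WHERE price < (SELECT MAX(price) FROM products)

Result:
MAX(price)
----------
1183.84   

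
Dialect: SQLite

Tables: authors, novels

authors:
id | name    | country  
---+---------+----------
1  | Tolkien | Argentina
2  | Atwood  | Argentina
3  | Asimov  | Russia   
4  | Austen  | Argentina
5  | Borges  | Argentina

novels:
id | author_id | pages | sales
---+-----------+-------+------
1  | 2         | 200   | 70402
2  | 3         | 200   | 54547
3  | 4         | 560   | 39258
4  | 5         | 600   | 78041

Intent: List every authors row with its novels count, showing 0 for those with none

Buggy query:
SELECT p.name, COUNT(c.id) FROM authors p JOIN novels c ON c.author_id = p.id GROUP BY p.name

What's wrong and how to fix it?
Bug: INNER JOIN drops authors rows that have no matching novels rows

Fix: Switch to LEFT JOIN to retain unmatched parent rows

Corrected query:
SELECT p.name, COUNT(c.id) FROM authors p LEFT JOIN novels c ON c.author_id = p.id GROUP BY p.name

Result:
name    | COUNT(c.id)
--------+------------
Asimov  | 1          
Atwood  | 1          
Austen  | 1          
Borges  | 1          
Tolkien | 0          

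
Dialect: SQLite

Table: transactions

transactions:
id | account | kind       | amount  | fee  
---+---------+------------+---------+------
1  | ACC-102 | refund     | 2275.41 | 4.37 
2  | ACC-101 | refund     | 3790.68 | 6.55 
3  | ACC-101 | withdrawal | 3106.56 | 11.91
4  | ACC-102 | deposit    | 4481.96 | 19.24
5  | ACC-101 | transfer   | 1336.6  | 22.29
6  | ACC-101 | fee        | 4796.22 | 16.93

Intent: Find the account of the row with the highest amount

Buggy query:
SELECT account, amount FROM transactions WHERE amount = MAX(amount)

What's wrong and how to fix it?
Bug: MAX(amount) is an aggregate and cannot be used directly in WHERE

Fix: Use a subquery: WHERE amount = (SELECT MAX(amount) FROM transactions)

Corrected query:
SELECT account, amount FROM transactions WHERE amount = (SELECT MAX(amount) FROM transactions)

Result:
account | amount 
--------+--------
ACC-101 | 4796.22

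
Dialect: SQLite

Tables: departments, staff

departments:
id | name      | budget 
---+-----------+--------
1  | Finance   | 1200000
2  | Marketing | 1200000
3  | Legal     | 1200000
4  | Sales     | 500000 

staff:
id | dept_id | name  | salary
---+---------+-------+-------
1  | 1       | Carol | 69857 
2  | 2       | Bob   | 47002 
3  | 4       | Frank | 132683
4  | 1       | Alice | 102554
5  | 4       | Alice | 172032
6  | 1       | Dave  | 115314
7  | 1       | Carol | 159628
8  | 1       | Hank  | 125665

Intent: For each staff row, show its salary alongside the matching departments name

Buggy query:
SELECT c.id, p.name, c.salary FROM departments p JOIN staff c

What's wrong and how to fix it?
Bug: JOIN with no ON clause produces a cartesian product; every staff row pairs with every departments row

Fix: Add ON c.dept_id = p.id to the JOIN

Corrected query:
SELECT c.id, p.name, c.salary FROM departments p JOIN staff c ON c.dept_id = p.id

Result:
id | name      | salary
---+-----------+-------
1  | Finance   | 69857 
2  | Marketing | 47002 
3  | Sales     | 132683
4  | Finance   | 102554
5  | Sales     | 172032
6  | Finance   | 115314
7  | Finance   | 159628
8  | Finance   | 125665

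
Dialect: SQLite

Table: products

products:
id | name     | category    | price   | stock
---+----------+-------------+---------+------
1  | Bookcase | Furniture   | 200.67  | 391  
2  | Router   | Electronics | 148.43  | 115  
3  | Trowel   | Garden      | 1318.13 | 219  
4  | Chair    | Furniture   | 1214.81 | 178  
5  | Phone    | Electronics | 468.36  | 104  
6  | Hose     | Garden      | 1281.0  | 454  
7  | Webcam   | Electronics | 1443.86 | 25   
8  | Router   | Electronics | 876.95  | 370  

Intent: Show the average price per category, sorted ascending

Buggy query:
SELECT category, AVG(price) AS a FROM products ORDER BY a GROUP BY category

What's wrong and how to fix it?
Bug: GROUP BY must precede ORDER BY

Fix: Move ORDER BY to the end, after GROUP BY

Corrected query:
SELECT category, AVG(price) AS a FROM products GROUP BY category ORDER BY a

Result:
category    | a       
------------+---------
Furniture   | 707.74  
Electronics | 734.4   
Garden      | 1299.565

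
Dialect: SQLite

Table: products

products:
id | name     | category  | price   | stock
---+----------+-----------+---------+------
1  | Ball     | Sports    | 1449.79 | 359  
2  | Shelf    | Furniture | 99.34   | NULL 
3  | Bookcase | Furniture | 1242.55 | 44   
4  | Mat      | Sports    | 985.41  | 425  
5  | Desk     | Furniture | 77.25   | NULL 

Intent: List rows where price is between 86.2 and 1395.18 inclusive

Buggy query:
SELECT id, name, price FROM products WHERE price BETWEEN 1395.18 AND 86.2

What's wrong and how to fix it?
Bug: The bounds are reversed; BETWEEN a AND b requires a <= b to match anything

Fix: Write BETWEEN 86.2 AND 1395.18

Corrected query:
SELECT id, name, price FROM products WHERE price BETWEEN 86.2 AND 1395.18

Result:
id | name     | price  
---+----------+--------
2  | Shelf    | 99.34  
3  | Bookcase | 1242.55
4  | Mat      | 985.41 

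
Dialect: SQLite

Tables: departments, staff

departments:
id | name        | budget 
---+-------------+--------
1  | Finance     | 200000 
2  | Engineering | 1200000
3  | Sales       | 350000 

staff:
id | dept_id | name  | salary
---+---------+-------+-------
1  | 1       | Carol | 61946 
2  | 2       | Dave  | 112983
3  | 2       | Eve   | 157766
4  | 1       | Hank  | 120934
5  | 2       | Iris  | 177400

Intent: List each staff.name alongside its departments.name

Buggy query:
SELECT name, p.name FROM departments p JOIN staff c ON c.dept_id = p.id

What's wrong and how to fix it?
Bug: Both tables have a 'name' column; the unqualified reference is ambiguous

Fix: Qualify the column with its table alias (c.name)

Corrected query:
SELECT c.name, p.name FROM departments p JOIN staff c ON c.dept_id = p.id

Result:
name  | name       
------+------------
Carol | Finance    
Dave  | Engineering
Eve   | Engineering
Hank  | Finance    
Iris  | Engineering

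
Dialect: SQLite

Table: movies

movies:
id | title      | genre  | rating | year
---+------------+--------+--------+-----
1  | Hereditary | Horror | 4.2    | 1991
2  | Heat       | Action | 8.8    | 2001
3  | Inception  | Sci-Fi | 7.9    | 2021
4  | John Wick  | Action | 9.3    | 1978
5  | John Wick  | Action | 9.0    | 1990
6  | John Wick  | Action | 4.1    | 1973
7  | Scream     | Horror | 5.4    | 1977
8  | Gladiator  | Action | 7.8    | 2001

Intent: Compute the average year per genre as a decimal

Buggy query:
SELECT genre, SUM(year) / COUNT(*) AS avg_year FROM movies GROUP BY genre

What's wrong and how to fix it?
Bug: SUM(year) and COUNT(*) are both integers; the division truncates the fractional part

Fix: Cast one side to REAL so the division keeps the fractional part

Corrected query:
SELECT genre, SUM(year) * 1.0 / COUNT(*) AS avg_year FROM movies GROUP BY genre

Result:
genre  | avg_year
-------+---------
Action | 1988.6  
Horror | 1984    
Sci-Fi | 2021    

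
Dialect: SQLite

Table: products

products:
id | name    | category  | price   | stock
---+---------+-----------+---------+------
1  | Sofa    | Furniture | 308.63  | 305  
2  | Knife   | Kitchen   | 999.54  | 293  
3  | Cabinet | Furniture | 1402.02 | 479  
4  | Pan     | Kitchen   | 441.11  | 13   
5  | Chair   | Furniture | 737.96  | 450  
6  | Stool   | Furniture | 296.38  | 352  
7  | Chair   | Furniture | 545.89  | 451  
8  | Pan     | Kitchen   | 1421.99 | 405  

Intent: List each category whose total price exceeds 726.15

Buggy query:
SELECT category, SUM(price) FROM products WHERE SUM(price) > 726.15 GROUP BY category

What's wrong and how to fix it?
Bug: Aggregate functions cannot appear in a WHERE clause

Fix: Move the aggregate condition to a HAVING clause

Corrected query:
SELECT category, SUM(price) FROM products GROUP BY category HAVING SUM(price) > 726.15

Result:
category  | SUM(price)
----------+-----------
Furniture | 3290.88   
Kitchen   | 2862.64   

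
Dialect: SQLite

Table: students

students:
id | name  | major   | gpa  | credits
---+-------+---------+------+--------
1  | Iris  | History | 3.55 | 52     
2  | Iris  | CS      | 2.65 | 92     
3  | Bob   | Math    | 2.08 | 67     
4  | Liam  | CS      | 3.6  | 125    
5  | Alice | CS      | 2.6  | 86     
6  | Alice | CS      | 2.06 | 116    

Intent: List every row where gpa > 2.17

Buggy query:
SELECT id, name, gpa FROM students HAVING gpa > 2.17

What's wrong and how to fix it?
Bug: This is a non-aggregate query (no GROUP BY, no aggregates), so in SQLite the HAVING clause is invalid here; a row-level condition belongs in WHERE

Fix: Use WHERE for row-level filtering

Corrected query:
SELECT id, name, gpa FROM students WHERE gpa > 2.17

Result:
id | name  | gpa 
---+-------+-----
1  | Iris  | 3.55
2  | Iris  | 2.65
4  | Liam  | 3.6 
5  | Alice | 2.6 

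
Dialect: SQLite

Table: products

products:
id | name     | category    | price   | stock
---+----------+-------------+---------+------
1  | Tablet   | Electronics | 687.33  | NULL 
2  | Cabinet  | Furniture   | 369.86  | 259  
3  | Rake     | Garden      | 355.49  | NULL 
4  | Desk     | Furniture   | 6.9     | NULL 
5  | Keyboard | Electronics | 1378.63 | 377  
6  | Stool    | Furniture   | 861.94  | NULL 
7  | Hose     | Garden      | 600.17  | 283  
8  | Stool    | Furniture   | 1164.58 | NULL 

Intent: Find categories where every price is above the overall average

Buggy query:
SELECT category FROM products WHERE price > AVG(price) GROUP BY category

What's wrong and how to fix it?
Bug: WHERE evaluates per row before aggregation, so AVG() is unavailable

Fix: Use a subquery for AVG and a HAVING MIN(...) filter so the condition holds for every row in the group

Corrected query:
SELECT category FROM products GROUP BY category HAVING MIN(price) > (SELECT AVG(price) FROM products)

Result:
category   
-----------
Electronics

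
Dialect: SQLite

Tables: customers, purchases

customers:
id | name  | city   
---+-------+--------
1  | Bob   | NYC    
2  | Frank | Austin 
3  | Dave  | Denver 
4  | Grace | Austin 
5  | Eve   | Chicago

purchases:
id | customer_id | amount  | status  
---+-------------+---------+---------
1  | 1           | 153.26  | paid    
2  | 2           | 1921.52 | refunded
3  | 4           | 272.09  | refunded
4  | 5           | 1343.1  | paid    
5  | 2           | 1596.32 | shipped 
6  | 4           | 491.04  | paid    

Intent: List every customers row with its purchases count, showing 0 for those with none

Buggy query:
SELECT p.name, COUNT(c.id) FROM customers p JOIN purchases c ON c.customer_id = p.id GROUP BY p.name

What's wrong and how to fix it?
Bug: INNER JOIN drops customers rows that have no matching purchases rows

Fix: Switch to LEFT JOIN to retain unmatched parent rows

Corrected query:
SELECT p.name, COUNT(c.id) FROM customers p LEFT JOIN purchases c ON c.customer_id = p.id GROUP BY p.name

Result:
name  | COUNT(c.id)
------+------------
Bob   | 1          
Dave  | 0          
Eve   | 1          
Frank | 2          
Grace | 2          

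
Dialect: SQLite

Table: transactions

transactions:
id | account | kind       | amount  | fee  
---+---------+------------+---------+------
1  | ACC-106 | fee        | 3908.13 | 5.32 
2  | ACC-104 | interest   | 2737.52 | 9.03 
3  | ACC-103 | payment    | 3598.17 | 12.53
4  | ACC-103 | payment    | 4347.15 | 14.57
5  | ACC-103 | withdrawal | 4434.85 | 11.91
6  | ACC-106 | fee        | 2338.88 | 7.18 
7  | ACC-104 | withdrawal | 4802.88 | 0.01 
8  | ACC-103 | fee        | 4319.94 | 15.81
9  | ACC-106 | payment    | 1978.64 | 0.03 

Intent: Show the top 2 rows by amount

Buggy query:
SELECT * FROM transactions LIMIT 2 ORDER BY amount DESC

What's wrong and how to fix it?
Bug: LIMIT must come after ORDER BY

Fix: Sort with ORDER BY, then apply LIMIT

Corrected query:
SELECT * FROM transactions ORDER BY amount DESC LIMIT 2

Result:
id | account | kind       | amount  | fee  
---+---------+------------+---------+------
7  | ACC-104 | withdrawal | 4802.88 | 0.01 
5  | ACC-103 | withdrawal | 4434.85 | 11.91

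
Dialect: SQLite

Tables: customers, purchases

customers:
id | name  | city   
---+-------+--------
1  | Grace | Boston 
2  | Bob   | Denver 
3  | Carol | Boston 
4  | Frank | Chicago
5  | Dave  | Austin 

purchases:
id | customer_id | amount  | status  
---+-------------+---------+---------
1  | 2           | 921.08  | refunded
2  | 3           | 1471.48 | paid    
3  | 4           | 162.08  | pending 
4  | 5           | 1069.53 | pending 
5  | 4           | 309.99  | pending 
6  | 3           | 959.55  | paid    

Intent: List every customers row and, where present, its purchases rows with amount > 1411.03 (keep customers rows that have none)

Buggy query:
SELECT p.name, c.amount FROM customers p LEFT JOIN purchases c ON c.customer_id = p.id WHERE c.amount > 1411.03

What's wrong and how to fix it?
Bug: A WHERE condition on the right-hand table after LEFT JOIN drops unmatched parents

Fix: Move the right-table condition into the ON clause so unmatched parents are kept

Corrected query:
SELECT p.name, c.amount FROM customers p LEFT JOIN purchases c ON c.customer_id = p.id AND c.amount > 1411.03

Result:
name  | amount 
------+--------
Grace | NULL   
Bob   | NULL   
Carol | 1471.48
Frank | NULL   
Dave  | NULL   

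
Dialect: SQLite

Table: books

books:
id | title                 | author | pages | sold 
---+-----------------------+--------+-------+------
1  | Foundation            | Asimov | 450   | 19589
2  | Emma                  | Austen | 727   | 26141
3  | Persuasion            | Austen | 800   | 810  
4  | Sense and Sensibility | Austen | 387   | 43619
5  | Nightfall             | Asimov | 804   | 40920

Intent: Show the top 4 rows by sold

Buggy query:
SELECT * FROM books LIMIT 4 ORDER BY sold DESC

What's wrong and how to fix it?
Bug: ORDER BY cannot follow LIMIT; LIMIT is the final clause

Fix: Swap the clauses: ORDER BY first, then LIMIT

Corrected query:
SELECT * FROM books ORDER BY sold DESC LIMIT 4

Result:
id | title                 | author | pages | sold 
---+-----------------------+--------+-------+------
4  | Sense and Sensibility | Austen | 387   | 43619
5  | Nightfall             | Asimov | 804   | 40920
2  | Emma                  | Austen | 727   | 26141
1  | Foundation            | Asimov | 450   | 19589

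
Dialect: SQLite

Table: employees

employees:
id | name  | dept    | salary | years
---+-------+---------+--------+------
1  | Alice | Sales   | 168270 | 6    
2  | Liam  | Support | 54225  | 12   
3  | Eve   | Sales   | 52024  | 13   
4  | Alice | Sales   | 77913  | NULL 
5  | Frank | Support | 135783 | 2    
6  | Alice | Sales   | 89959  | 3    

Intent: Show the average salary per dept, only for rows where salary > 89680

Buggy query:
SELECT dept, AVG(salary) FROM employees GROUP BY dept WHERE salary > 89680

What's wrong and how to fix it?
Bug: Row-level WHERE must come before GROUP BY in the clause order

Fix: Place WHERE between FROM and GROUP BY

Corrected query:
SELECT dept, AVG(salary) FROM employees WHERE salary > 89680 GROUP BY dept

Result:
dept    | AVG(salary)
--------+------------
Sales   | 129114.5   
Support | 135783     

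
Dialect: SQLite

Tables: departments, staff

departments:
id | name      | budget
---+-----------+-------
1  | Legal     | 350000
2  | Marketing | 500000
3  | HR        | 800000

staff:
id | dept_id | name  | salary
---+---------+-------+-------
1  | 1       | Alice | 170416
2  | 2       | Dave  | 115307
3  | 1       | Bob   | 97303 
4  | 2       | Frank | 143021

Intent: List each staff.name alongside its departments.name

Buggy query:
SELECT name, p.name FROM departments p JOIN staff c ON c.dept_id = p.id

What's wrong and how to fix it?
Bug: Both tables have a 'name' column; the unqualified reference is ambiguous

Fix: Prefix ambiguous columns with the table alias

Corrected query:
SELECT c.name, p.name FROM departments p JOIN staff c ON c.dept_id = p.id

Result:
name  | name     
------+----------
Alice | Legal    
Dave  | Marketing
Bob   | Legal    
Frank | Marketing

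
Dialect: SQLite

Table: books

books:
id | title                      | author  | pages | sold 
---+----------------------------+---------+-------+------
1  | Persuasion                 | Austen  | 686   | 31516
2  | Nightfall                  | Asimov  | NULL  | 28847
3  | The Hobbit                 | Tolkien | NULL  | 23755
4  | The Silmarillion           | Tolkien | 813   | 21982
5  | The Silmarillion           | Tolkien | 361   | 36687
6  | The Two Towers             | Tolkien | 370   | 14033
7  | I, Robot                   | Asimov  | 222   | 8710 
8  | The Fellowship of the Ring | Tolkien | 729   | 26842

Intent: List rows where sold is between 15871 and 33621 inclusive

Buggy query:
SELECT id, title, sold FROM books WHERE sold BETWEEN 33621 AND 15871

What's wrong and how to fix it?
Bug: The bounds are reversed; BETWEEN a AND b requires a <= b to match anything

Fix: Swap the bounds so the smaller value comes first

Corrected query:
SELECT id, title, sold FROM books WHERE sold BETWEEN 15871 AND 33621

Result:
id | title                      | sold 
---+----------------------------+------
1  | Persuasion                 | 31516
2  | Nightfall                  | 28847
3  | The Hobbit                 | 23755
4  | The Silmarillion           | 21982
8  | The Fellowship of the Ring | 26842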